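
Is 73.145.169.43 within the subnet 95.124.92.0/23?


Subnet network: 95.124.92.0
Test IP AND mask: 73.145.168.0
No, 73.145.169.43 is not in 95.124.92.0/23


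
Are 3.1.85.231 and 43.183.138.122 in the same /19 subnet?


Mask: 255.255.224.0
3.1.85.231 AND mask = 3.1.64.0
43.183.138.122 AND mask = 43.183.128.0
No, different subnets (3.1.64.0 vs 43.183.128.0)


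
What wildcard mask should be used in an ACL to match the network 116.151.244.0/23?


Subnet mask: 255.255.254.0
Wildcard = 255.255.255.255 - subnet mask
255 - 255 = 0
255 - 255 = 0
255 - 254 = 1
255 - 0 = 255
Wildcard: 0.0.1.255


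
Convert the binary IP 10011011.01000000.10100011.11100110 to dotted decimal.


10011011 = 155
01000000 = 64
10100011 = 163
11100110 = 230
IP: 155.64.163.230


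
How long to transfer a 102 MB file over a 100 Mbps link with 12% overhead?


Effective throughput = 100 * (1 - 12/100) = 88 Mbps
File size in Mb = 102 * 8 = 816 Mb
Time = 816 / 88
Time = 9.2727 seconds


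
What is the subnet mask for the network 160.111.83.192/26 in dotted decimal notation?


/26 means 26 network bits, 6 host bits
Binary: 11111111111111111111111111000000
Mask: 255.255.255.192


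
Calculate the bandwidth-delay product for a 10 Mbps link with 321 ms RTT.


BDP = bandwidth * RTT
= 10 Mbps * 321 ms
= 10 * 1e6 * 321 / 1000 bits
= 3210000 bits
= 401250 bytes
= 391.8457 KB
BDP = 3210000 bits (401250 bytes)


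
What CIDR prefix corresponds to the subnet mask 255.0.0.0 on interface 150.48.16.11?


Binary: 11111111.00000000.00000000.00000000
Count leading 1s
Prefix: /8


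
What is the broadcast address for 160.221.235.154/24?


Network: 160.221.235.0/24
Host bits = 8
Set all host bits to 1:
Broadcast: 160.221.235.255


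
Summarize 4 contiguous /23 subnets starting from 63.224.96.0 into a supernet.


Original prefix: /23
Number of subnets: 4 = 2^2
New prefix = 23 - 2 = 21
Supernet: 63.224.96.0/21


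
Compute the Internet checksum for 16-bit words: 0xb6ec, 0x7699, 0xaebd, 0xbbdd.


Sum all words (with carry folding):
+ 0xb6ec = 0xb6ec
+ 0x7699 = 0x2d86
+ 0xaebd = 0xdc43
+ 0xbbdd = 0x9821
One's complement: ~0x9821
Checksum = 0x67de


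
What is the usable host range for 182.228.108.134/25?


Network: 182.228.108.128
Broadcast: 182.228.108.255
First usable = network + 1
Last usable = broadcast - 1
Range: 182.228.108.129 to 182.228.108.254


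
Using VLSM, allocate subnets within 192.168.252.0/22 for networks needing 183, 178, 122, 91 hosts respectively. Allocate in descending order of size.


183 hosts -> /24 (254 usable): 192.168.252.0/24
178 hosts -> /24 (254 usable): 192.168.253.0/24
122 hosts -> /25 (126 usable): 192.168.254.0/25
91 hosts -> /25 (126 usable): 192.168.254.128/25
Allocation: 192.168.252.0/24 (183 hosts, 254 usable); 192.168.253.0/24 (178 hosts, 254 usable); 192.168.254.0/25 (122 hosts, 126 usable); 192.168.254.128/25 (91 hosts, 126 usable)


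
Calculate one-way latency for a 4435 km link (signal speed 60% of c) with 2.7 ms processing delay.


Speed = 0.6 * 3e5 km/s = 180000 km/s
Propagation delay = 4435 / 180000 = 0.0246 s = 24.6389 ms
Processing delay = 2.7 ms
Total one-way latency = 27.3389 ms


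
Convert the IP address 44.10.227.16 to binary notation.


44 = 00101100
10 = 00001010
227 = 11100011
16 = 00010000
Binary: 00101100.00001010.11100011.00010000


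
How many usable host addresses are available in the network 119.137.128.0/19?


Host bits = 32 - 19 = 13
Total addresses = 2^13 = 8192
Usable = total - 2 (network and broadcast)
Usable hosts: 8190


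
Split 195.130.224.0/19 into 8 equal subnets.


New prefix = 19 + 3 = 22
Each subnet has 1024 addresses
  195.130.224.0/22
  195.130.228.0/22
  195.130.232.0/22
  195.130.236.0/22
  195.130.240.0/22
  195.130.244.0/22
  195.130.248.0/22
  195.130.252.0/22
Subnets: 195.130.224.0/22, 195.130.228.0/22, 195.130.232.0/22, 195.130.236.0/22, 195.130.240.0/22, 195.130.244.0/22, 195.130.248.0/22, 195.130.252.0/22


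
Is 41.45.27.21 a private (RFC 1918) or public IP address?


RFC 1918 private ranges:
  10.0.0.0/8 (10.0.0.0 - 10.255.255.255)
  172.16.0.0/12 (172.16.0.0 - 172.31.255.255)
  192.168.0.0/16 (192.168.0.0 - 192.168.255.255)
Public (not in any RFC 1918 range)


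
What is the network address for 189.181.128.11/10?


IP:   10111101.10110101.10000000.00001011
Mask: 11111111.11000000.00000000.00000000
AND operation:
Net:  10111101.10000000.00000000.00000000
Network: 189.128.0.0/10


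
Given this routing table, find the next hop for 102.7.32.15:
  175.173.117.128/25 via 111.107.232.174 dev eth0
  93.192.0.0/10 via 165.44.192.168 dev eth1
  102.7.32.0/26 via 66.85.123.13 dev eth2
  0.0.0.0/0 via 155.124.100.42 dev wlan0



Longest prefix match for 102.7.32.15:
  /25 175.173.117.128: no
  /10 93.192.0.0: no
  /26 102.7.32.0: MATCH
  /0 0.0.0.0: MATCH
Selected: next-hop 66.85.123.13 via eth2 (matched /26)


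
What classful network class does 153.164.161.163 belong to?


First octet: 153
Binary: 10011001
10xxxxxx -> Class B (128-191)
Class B, default mask 255.255.0.0 (/16)


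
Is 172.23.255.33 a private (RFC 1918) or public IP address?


RFC 1918 private ranges:
  10.0.0.0/8 (10.0.0.0 - 10.255.255.255)
  172.16.0.0/12 (172.16.0.0 - 172.31.255.255)
  192.168.0.0/16 (192.168.0.0 - 192.168.255.255)
Private (in 172.16.0.0/12)


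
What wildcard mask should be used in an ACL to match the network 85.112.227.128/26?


Subnet mask: 255.255.255.192
Wildcard = 255.255.255.255 - subnet mask
255 - 255 = 0
255 - 255 = 0
255 - 255 = 0
255 - 192 = 63
Wildcard: 0.0.0.63


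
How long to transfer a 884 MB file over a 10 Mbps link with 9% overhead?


Effective throughput = 10 * (1 - 9/100) = 9.1 Mbps
File size in Mb = 884 * 8 = 7072 Mb
Time = 7072 / 9.1
Time = 777.1429 seconds


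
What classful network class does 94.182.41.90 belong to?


First octet: 94
Binary: 01011110
0xxxxxxx -> Class A (1-126)
Class A, default mask 255.0.0.0 (/8)


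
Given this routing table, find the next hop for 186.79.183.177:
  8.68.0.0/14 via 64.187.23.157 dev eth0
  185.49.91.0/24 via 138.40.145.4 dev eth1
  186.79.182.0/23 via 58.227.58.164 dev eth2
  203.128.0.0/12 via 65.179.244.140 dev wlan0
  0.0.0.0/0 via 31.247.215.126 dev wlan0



Longest prefix match for 186.79.183.177:
  /14 8.68.0.0: no
  /24 185.49.91.0: no
  /23 186.79.182.0: MATCH
  /12 203.128.0.0: no
  /0 0.0.0.0: MATCH
Selected: next-hop 58.227.58.164 via eth2 (matched /23)


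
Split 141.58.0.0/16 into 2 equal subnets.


New prefix = 16 + 1 = 17
Each subnet has 32768 addresses
  141.58.0.0/17
  141.58.128.0/17
Subnets: 141.58.0.0/17, 141.58.128.0/17


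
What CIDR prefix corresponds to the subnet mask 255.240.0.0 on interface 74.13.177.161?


Binary: 11111111.11110000.00000000.00000000
Count leading 1s
Prefix: /12


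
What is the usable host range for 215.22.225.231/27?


Network: 215.22.225.224
Broadcast: 215.22.225.255
First usable = network + 1
Last usable = broadcast - 1
Range: 215.22.225.225 to 215.22.225.254


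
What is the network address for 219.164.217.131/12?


IP:   11011011.10100100.11011001.10000011
Mask: 11111111.11110000.00000000.00000000
AND operation:
Net:  11011011.10100000.00000000.00000000
Network: 219.160.0.0/12


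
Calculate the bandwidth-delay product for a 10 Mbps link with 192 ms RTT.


BDP = bandwidth * RTT
= 10 Mbps * 192 ms
= 10 * 1e6 * 192 / 1000 bits
= 1920000 bits
= 240000 bytes
= 234.375 KB
BDP = 1920000 bits (240000 bytes)


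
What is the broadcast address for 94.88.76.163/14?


Network: 94.88.0.0/14
Host bits = 18
Set all host bits to 1:
Broadcast: 94.91.255.255


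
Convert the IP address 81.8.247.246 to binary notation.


81 = 01010001
8 = 00001000
247 = 11110111
246 = 11110110
Binary: 01010001.00001000.11110111.11110110


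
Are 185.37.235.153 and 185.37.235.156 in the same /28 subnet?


Mask: 255.255.255.240
185.37.235.153 AND mask = 185.37.235.144
185.37.235.156 AND mask = 185.37.235.144
Yes, same subnet (185.37.235.144)


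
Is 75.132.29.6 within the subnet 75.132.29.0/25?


Subnet network: 75.132.29.0
Test IP AND mask: 75.132.29.0
Yes, 75.132.29.6 is in 75.132.29.0/25


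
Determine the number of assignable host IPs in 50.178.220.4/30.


Host bits = 32 - 30 = 2
Total addresses = 2^2 = 4
Usable = total - 2 (network and broadcast)
Usable hosts: 2


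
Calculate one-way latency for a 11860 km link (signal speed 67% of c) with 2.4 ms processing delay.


Speed = 0.67 * 3e5 km/s = 201000 km/s
Propagation delay = 11860 / 201000 = 0.059 s = 59.005 ms
Processing delay = 2.4 ms
Total one-way latency = 61.405 ms


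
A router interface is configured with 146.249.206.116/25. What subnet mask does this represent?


/25 means 25 network bits, 7 host bits
Binary: 11111111111111111111111110000000
Mask: 255.255.255.128


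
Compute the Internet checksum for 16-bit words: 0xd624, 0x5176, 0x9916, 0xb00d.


Sum all words (with carry folding):
+ 0xd624 = 0xd624
+ 0x5176 = 0x279b
+ 0x9916 = 0xc0b1
+ 0xb00d = 0x70bf
One's complement: ~0x70bf
Checksum = 0x8f40


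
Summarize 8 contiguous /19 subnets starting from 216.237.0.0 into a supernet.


Original prefix: /19
Number of subnets: 8 = 2^3
New prefix = 19 - 3 = 16
Supernet: 216.237.0.0/16


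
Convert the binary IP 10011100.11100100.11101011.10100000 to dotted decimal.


10011100 = 156
11100100 = 228
11101011 = 235
10100000 = 160
IP: 156.228.235.160


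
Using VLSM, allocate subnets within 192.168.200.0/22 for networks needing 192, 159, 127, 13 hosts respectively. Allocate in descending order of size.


192 hosts -> /24 (254 usable): 192.168.200.0/24
159 hosts -> /24 (254 usable): 192.168.201.0/24
127 hosts -> /24 (254 usable): 192.168.202.0/24
13 hosts -> /28 (14 usable): 192.168.203.0/28
Allocation: 192.168.200.0/24 (192 hosts, 254 usable); 192.168.201.0/24 (159 hosts, 254 usable); 192.168.202.0/24 (127 hosts, 254 usable); 192.168.203.0/28 (13 hosts, 14 usable)


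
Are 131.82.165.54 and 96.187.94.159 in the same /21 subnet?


Mask: 255.255.248.0
131.82.165.54 AND mask = 131.82.160.0
96.187.94.159 AND mask = 96.187.88.0
No, different subnets (131.82.160.0 vs 96.187.88.0)


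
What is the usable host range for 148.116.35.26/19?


Network: 148.116.32.0
Broadcast: 148.116.63.255
First usable = network + 1
Last usable = broadcast - 1
Range: 148.116.32.1 to 148.116.63.254


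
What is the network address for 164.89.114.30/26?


IP:   10100100.01011001.01110010.00011110
Mask: 11111111.11111111.11111111.11000000
AND operation:
Net:  10100100.01011001.01110010.00000000
Network: 164.89.114.0/26


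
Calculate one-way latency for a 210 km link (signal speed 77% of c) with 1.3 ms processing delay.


Speed = 0.77 * 3e5 km/s = 231000 km/s
Propagation delay = 210 / 231000 = 0.0009 s = 0.9091 ms
Processing delay = 1.3 ms
Total one-way latency = 2.2091 ms


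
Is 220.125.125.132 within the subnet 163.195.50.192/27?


Subnet network: 163.195.50.192
Test IP AND mask: 220.125.125.128
No, 220.125.125.132 is not in 163.195.50.192/27


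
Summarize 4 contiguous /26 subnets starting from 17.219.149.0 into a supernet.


Original prefix: /26
Number of subnets: 4 = 2^2
New prefix = 26 - 2 = 24
Supernet: 17.219.149.0/24


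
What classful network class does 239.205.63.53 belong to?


First octet: 239
Binary: 11101111
1110xxxx -> Class D (224-239)
Class D (multicast), default mask N/A


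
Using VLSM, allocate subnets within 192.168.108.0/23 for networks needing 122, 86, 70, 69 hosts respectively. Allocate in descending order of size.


122 hosts -> /25 (126 usable): 192.168.108.0/25
86 hosts -> /25 (126 usable): 192.168.108.128/25
70 hosts -> /25 (126 usable): 192.168.109.0/25
69 hosts -> /25 (126 usable): 192.168.109.128/25
Allocation: 192.168.108.0/25 (122 hosts, 126 usable); 192.168.108.128/25 (86 hosts, 126 usable); 192.168.109.0/25 (70 hosts, 126 usable); 192.168.109.128/25 (69 hosts, 126 usable)


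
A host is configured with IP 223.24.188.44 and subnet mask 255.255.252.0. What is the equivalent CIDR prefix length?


Binary: 11111111.11111111.11111100.00000000
Count leading 1s
Prefix: /22


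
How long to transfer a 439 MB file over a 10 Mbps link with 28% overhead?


Effective throughput = 10 * (1 - 28/100) = 7.2 Mbps
File size in Mb = 439 * 8 = 3512 Mb
Time = 3512 / 7.2
Time = 487.7778 seconds


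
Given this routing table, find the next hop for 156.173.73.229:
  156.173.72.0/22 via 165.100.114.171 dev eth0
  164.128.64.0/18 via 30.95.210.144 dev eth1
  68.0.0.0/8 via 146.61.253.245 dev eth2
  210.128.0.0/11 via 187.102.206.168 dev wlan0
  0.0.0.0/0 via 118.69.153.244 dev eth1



Longest prefix match for 156.173.73.229:
  /22 156.173.72.0: MATCH
  /18 164.128.64.0: no
  /8 68.0.0.0: no
  /11 210.128.0.0: no
  /0 0.0.0.0: MATCH
Selected: next-hop 165.100.114.171 via eth0 (matched /22)


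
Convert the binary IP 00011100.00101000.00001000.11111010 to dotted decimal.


00011100 = 28
00101000 = 40
00001000 = 8
11111010 = 250
IP: 28.40.8.250


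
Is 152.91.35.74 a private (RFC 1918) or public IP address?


RFC 1918 private ranges:
  10.0.0.0/8 (10.0.0.0 - 10.255.255.255)
  172.16.0.0/12 (172.16.0.0 - 172.31.255.255)
  192.168.0.0/16 (192.168.0.0 - 192.168.255.255)
Public (not in any RFC 1918 range)


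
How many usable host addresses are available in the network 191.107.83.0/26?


Host bits = 32 - 26 = 6
Total addresses = 2^6 = 64
Usable = total - 2 (network and broadcast)
Usable hosts: 62


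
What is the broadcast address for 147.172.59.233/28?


Network: 147.172.59.224/28
Host bits = 4
Set all host bits to 1:
Broadcast: 147.172.59.239


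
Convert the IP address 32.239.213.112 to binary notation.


32 = 00100000
239 = 11101111
213 = 11010101
112 = 01110000
Binary: 00100000.11101111.11010101.01110000


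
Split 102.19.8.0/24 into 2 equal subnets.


New prefix = 24 + 1 = 25
Each subnet has 128 addresses
  102.19.8.0/25
  102.19.8.128/25
Subnets: 102.19.8.0/25, 102.19.8.128/25


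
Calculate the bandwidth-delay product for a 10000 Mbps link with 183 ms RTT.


BDP = bandwidth * RTT
= 10000 Mbps * 183 ms
= 10000 * 1e6 * 183 / 1000 bits
= 1830000000 bits
= 228750000 bytes
= 223388.6719 KB
BDP = 1830000000 bits (228750000 bytes)


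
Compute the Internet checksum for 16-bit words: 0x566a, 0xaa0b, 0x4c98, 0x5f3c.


Sum all words (with carry folding):
+ 0x566a = 0x566a
+ 0xaa0b = 0x0076
+ 0x4c98 = 0x4d0e
+ 0x5f3c = 0xac4a
One's complement: ~0xac4a
Checksum = 0x53b5


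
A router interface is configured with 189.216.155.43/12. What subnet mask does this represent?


/12 means 12 network bits, 20 host bits
Binary: 11111111111100000000000000000000
Mask: 255.240.0.0


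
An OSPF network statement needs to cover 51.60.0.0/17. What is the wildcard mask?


Subnet mask: 255.255.128.0
Wildcard = 255.255.255.255 - subnet mask
255 - 255 = 0
255 - 255 = 0
255 - 128 = 127
255 - 0 = 255
Wildcard: 0.0.127.255


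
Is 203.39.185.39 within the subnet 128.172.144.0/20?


Subnet network: 128.172.144.0
Test IP AND mask: 203.39.176.0
No, 203.39.185.39 is not in 128.172.144.0/20


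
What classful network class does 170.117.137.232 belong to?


First octet: 170
Binary: 10101010
10xxxxxx -> Class B (128-191)
Class B, default mask 255.255.0.0 (/16)


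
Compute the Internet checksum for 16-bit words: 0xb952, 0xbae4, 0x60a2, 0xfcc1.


Sum all words (with carry folding):
+ 0xb952 = 0xb952
+ 0xbae4 = 0x7437
+ 0x60a2 = 0xd4d9
+ 0xfcc1 = 0xd19b
One's complement: ~0xd19b
Checksum = 0x2e64


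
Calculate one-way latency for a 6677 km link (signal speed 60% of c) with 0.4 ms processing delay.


Speed = 0.6 * 3e5 km/s = 180000 km/s
Propagation delay = 6677 / 180000 = 0.0371 s = 37.0944 ms
Processing delay = 0.4 ms
Total one-way latency = 37.4944 ms


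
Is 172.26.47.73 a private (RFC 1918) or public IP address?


RFC 1918 private ranges:
  10.0.0.0/8 (10.0.0.0 - 10.255.255.255)
  172.16.0.0/12 (172.16.0.0 - 172.31.255.255)
  192.168.0.0/16 (192.168.0.0 - 192.168.255.255)
Private (in 172.16.0.0/12)


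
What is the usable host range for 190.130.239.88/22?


Network: 190.130.236.0
Broadcast: 190.130.239.255
First usable = network + 1
Last usable = broadcast - 1
Range: 190.130.236.1 to 190.130.239.254


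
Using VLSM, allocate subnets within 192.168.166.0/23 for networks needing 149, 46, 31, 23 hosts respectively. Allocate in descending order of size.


149 hosts -> /24 (254 usable): 192.168.166.0/24
46 hosts -> /26 (62 usable): 192.168.167.0/26
31 hosts -> /26 (62 usable): 192.168.167.64/26
23 hosts -> /27 (30 usable): 192.168.167.128/27
Allocation: 192.168.166.0/24 (149 hosts, 254 usable); 192.168.167.0/26 (46 hosts, 62 usable); 192.168.167.64/26 (31 hosts, 62 usable); 192.168.167.128/27 (23 hosts, 30 usable)


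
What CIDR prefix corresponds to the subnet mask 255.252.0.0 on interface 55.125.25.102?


Binary: 11111111.11111100.00000000.00000000
Count leading 1s
Prefix: /14


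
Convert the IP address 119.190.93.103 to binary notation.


119 = 01110111
190 = 10111110
93 = 01011101
103 = 01100111
Binary: 01110111.10111110.01011101.01100111


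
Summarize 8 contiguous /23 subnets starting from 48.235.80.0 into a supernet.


Original prefix: /23
Number of subnets: 8 = 2^3
New prefix = 23 - 3 = 20
Supernet: 48.235.80.0/20


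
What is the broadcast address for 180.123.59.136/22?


Network: 180.123.56.0/22
Host bits = 10
Set all host bits to 1:
Broadcast: 180.123.59.255


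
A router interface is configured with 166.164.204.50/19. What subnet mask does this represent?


/19 means 19 network bits, 13 host bits
Binary: 11111111111111111110000000000000
Mask: 255.255.224.0


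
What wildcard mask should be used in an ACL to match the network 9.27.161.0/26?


Subnet mask: 255.255.255.192
Wildcard = 255.255.255.255 - subnet mask
255 - 255 = 0
255 - 255 = 0
255 - 255 = 0
255 - 192 = 63
Wildcard: 0.0.0.63


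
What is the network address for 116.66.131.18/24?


IP:   01110100.01000010.10000011.00010010
Mask: 11111111.11111111.11111111.00000000
AND operation:
Net:  01110100.01000010.10000011.00000000
Network: 116.66.131.0/24


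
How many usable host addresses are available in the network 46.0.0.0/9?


Host bits = 32 - 9 = 23
Total addresses = 2^23 = 8388608
Usable = total - 2 (network and broadcast)
Usable hosts: 8388606


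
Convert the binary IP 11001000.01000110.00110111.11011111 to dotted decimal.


11001000 = 200
01000110 = 70
00110111 = 55
11011111 = 223
IP: 200.70.55.223


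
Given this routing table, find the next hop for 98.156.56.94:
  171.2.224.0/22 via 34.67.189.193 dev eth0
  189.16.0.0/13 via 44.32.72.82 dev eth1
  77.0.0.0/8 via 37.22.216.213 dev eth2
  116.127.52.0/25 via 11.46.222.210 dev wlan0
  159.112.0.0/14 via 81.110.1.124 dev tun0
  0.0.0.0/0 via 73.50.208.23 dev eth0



Longest prefix match for 98.156.56.94:
  /22 171.2.224.0: no
  /13 189.16.0.0: no
  /8 77.0.0.0: no
  /25 116.127.52.0: no
  /14 159.112.0.0: no
  /0 0.0.0.0: MATCH
Selected: next-hop 73.50.208.23 via eth0 (matched /0)


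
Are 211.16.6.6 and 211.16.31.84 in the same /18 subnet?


Mask: 255.255.192.0
211.16.6.6 AND mask = 211.16.0.0
211.16.31.84 AND mask = 211.16.0.0
Yes, same subnet (211.16.0.0)


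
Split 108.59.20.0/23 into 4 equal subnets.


New prefix = 23 + 2 = 25
Each subnet has 128 addresses
  108.59.20.0/25
  108.59.20.128/25
  108.59.21.0/25
  108.59.21.128/25
Subnets: 108.59.20.0/25, 108.59.20.128/25, 108.59.21.0/25, 108.59.21.128/25


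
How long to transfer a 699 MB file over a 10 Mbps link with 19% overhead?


Effective throughput = 10 * (1 - 19/100) = 8.1 Mbps
File size in Mb = 699 * 8 = 5592 Mb
Time = 5592 / 8.1
Time = 690.3704 seconds


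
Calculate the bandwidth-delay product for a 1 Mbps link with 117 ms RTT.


BDP = bandwidth * RTT
= 1 Mbps * 117 ms
= 1 * 1e6 * 117 / 1000 bits
= 117000 bits
= 14625 bytes
= 14.2822 KB
BDP = 117000 bits (14625 bytes)


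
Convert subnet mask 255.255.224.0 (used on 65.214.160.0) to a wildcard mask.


Subnet mask: 255.255.224.0
Wildcard = 255.255.255.255 - subnet mask
255 - 255 = 0
255 - 255 = 0
255 - 224 = 31
255 - 0 = 255
Wildcard: 0.0.31.255


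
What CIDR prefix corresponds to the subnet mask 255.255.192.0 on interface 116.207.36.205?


Binary: 11111111.11111111.11000000.00000000
Count leading 1s
Prefix: /18


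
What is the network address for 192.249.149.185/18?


IP:   11000000.11111001.10010101.10111001
Mask: 11111111.11111111.11000000.00000000
AND operation:
Net:  11000000.11111001.10000000.00000000
Network: 192.249.128.0/18


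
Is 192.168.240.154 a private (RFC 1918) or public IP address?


RFC 1918 private ranges:
  10.0.0.0/8 (10.0.0.0 - 10.255.255.255)
  172.16.0.0/12 (172.16.0.0 - 172.31.255.255)
  192.168.0.0/16 (192.168.0.0 - 192.168.255.255)
Private (in 192.168.0.0/16)


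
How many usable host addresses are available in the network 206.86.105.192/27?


Host bits = 32 - 27 = 5
Total addresses = 2^5 = 32
Usable = total - 2 (network and broadcast)
Usable hosts: 30


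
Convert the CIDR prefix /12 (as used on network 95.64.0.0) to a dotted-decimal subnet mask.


/12 means 12 network bits, 20 host bits
Binary: 11111111111100000000000000000000
Mask: 255.240.0.0


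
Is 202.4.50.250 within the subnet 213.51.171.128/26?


Subnet network: 213.51.171.128
Test IP AND mask: 202.4.50.192
No, 202.4.50.250 is not in 213.51.171.128/26


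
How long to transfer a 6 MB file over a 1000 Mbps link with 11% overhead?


Effective throughput = 1000 * (1 - 11/100) = 890 Mbps
File size in Mb = 6 * 8 = 48 Mb
Time = 48 / 890
Time = 0.0539 seconds


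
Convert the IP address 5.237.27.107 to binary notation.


5 = 00000101
237 = 11101101
27 = 00011011
107 = 01101011
Binary: 00000101.11101101.00011011.01101011


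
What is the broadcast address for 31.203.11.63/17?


Network: 31.203.0.0/17
Host bits = 15
Set all host bits to 1:
Broadcast: 31.203.127.255


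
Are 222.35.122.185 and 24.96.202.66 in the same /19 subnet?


Mask: 255.255.224.0
222.35.122.185 AND mask = 222.35.96.0
24.96.202.66 AND mask = 24.96.192.0
No, different subnets (222.35.96.0 vs 24.96.192.0)


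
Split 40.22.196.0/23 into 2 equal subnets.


New prefix = 23 + 1 = 24
Each subnet has 256 addresses
  40.22.196.0/24
  40.22.197.0/24
Subnets: 40.22.196.0/24, 40.22.197.0/24


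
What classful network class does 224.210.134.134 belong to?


First octet: 224
Binary: 11100000
1110xxxx -> Class D (224-239)
Class D (multicast), default mask N/A


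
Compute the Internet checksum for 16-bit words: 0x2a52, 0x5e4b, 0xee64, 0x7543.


Sum all words (with carry folding):
+ 0x2a52 = 0x2a52
+ 0x5e4b = 0x889d
+ 0xee64 = 0x7702
+ 0x7543 = 0xec45
One's complement: ~0xec45
Checksum = 0x13ba


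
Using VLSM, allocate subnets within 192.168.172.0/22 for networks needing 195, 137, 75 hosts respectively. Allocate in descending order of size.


195 hosts -> /24 (254 usable): 192.168.172.0/24
137 hosts -> /24 (254 usable): 192.168.173.0/24
75 hosts -> /25 (126 usable): 192.168.174.0/25
Allocation: 192.168.172.0/24 (195 hosts, 254 usable); 192.168.173.0/24 (137 hosts, 254 usable); 192.168.174.0/25 (75 hosts, 126 usable)


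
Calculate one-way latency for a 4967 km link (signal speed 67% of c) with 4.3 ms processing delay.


Speed = 0.67 * 3e5 km/s = 201000 km/s
Propagation delay = 4967 / 201000 = 0.0247 s = 24.7114 ms
Processing delay = 4.3 ms
Total one-way latency = 29.0114 ms


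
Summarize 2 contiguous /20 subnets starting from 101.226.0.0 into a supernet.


Original prefix: /20
Number of subnets: 2 = 2^1
New prefix = 20 - 1 = 19
Supernet: 101.226.0.0/19


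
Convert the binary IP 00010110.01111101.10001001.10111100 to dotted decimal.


00010110 = 22
01111101 = 125
10001001 = 137
10111100 = 188
IP: 22.125.137.188


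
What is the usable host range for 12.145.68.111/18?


Network: 12.145.64.0
Broadcast: 12.145.127.255
First usable = network + 1
Last usable = broadcast - 1
Range: 12.145.64.1 to 12.145.127.254


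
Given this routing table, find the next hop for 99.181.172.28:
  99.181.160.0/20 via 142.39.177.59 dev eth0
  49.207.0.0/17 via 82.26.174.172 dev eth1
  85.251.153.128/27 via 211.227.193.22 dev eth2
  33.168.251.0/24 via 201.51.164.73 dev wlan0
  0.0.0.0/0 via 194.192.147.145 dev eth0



Longest prefix match for 99.181.172.28:
  /20 99.181.160.0: MATCH
  /17 49.207.0.0: no
  /27 85.251.153.128: no
  /24 33.168.251.0: no
  /0 0.0.0.0: MATCH
Selected: next-hop 142.39.177.59 via eth0 (matched /20)


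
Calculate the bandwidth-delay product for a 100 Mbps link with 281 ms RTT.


BDP = bandwidth * RTT
= 100 Mbps * 281 ms
= 100 * 1e6 * 281 / 1000 bits
= 28100000 bits
= 3512500 bytes
= 3430.1758 KB
BDP = 28100000 bits (3512500 bytes)


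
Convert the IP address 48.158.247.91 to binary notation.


48 = 00110000
158 = 10011110
247 = 11110111
91 = 01011011
Binary: 00110000.10011110.11110111.01011011


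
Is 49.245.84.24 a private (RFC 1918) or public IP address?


RFC 1918 private ranges:
  10.0.0.0/8 (10.0.0.0 - 10.255.255.255)
  172.16.0.0/12 (172.16.0.0 - 172.31.255.255)
  192.168.0.0/16 (192.168.0.0 - 192.168.255.255)
Public (not in any RFC 1918 range)


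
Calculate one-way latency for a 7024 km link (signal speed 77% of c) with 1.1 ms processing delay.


Speed = 0.77 * 3e5 km/s = 231000 km/s
Propagation delay = 7024 / 231000 = 0.0304 s = 30.4069 ms
Processing delay = 1.1 ms
Total one-way latency = 31.5069 ms


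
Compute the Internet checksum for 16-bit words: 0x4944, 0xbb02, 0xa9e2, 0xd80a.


Sum all words (with carry folding):
+ 0x4944 = 0x4944
+ 0xbb02 = 0x0447
+ 0xa9e2 = 0xae29
+ 0xd80a = 0x8634
One's complement: ~0x8634
Checksum = 0x79cb


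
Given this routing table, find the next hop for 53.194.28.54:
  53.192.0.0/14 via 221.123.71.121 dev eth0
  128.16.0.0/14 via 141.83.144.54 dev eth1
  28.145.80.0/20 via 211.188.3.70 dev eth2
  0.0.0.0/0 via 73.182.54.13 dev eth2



Longest prefix match for 53.194.28.54:
  /14 53.192.0.0: MATCH
  /14 128.16.0.0: no
  /20 28.145.80.0: no
  /0 0.0.0.0: MATCH
Selected: next-hop 221.123.71.121 via eth0 (matched /14)


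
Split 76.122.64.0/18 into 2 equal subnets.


New prefix = 18 + 1 = 19
Each subnet has 8192 addresses
  76.122.64.0/19
  76.122.96.0/19
Subnets: 76.122.64.0/19, 76.122.96.0/19


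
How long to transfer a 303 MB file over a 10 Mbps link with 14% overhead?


Effective throughput = 10 * (1 - 14/100) = 8.6 Mbps
File size in Mb = 303 * 8 = 2424 Mb
Time = 2424 / 8.6
Time = 281.8605 seconds


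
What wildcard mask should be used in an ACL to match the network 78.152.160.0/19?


Subnet mask: 255.255.224.0
Wildcard = 255.255.255.255 - subnet mask
255 - 255 = 0
255 - 255 = 0
255 - 224 = 31
255 - 0 = 255
Wildcard: 0.0.31.255


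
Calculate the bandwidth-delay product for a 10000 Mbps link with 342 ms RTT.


BDP = bandwidth * RTT
= 10000 Mbps * 342 ms
= 10000 * 1e6 * 342 / 1000 bits
= 3420000000 bits
= 427500000 bytes
= 417480.4688 KB
BDP = 3420000000 bits (427500000 bytes)


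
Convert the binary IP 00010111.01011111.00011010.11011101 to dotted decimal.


00010111 = 23
01011111 = 95
00011010 = 26
11011101 = 221
IP: 23.95.26.221


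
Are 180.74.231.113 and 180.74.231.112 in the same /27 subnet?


Mask: 255.255.255.224
180.74.231.113 AND mask = 180.74.231.96
180.74.231.112 AND mask = 180.74.231.96
Yes, same subnet (180.74.231.96)


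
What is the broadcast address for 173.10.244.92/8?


Network: 173.0.0.0/8
Host bits = 24
Set all host bits to 1:
Broadcast: 173.255.255.255


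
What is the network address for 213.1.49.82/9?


IP:   11010101.00000001.00110001.01010010
Mask: 11111111.10000000.00000000.00000000
AND operation:
Net:  11010101.00000000.00000000.00000000
Network: 213.0.0.0/9


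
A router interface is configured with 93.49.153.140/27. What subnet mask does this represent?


/27 means 27 network bits, 5 host bits
Binary: 11111111111111111111111111100000
Mask: 255.255.255.224


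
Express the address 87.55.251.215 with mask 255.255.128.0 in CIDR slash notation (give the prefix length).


Binary: 11111111.11111111.10000000.00000000
Count leading 1s
Prefix: /17


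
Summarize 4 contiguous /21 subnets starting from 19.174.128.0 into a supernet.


Original prefix: /21
Number of subnets: 4 = 2^2
New prefix = 21 - 2 = 19
Supernet: 19.174.128.0/19


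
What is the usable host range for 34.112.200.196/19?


Network: 34.112.192.0
Broadcast: 34.112.223.255
First usable = network + 1
Last usable = broadcast - 1
Range: 34.112.192.1 to 34.112.223.254


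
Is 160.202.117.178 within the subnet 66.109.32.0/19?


Subnet network: 66.109.32.0
Test IP AND mask: 160.202.96.0
No, 160.202.117.178 is not in 66.109.32.0/19


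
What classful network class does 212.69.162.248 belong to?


First octet: 212
Binary: 11010100
110xxxxx -> Class C (192-223)
Class C, default mask 255.255.255.0 (/24)


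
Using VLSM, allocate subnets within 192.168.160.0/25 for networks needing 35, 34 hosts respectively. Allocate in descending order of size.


35 hosts -> /26 (62 usable): 192.168.160.0/26
34 hosts -> /26 (62 usable): 192.168.160.64/26
Allocation: 192.168.160.0/26 (35 hosts, 62 usable); 192.168.160.64/26 (34 hosts, 62 usable)


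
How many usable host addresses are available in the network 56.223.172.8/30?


Host bits = 32 - 30 = 2
Total addresses = 2^2 = 4
Usable = total - 2 (network and broadcast)
Usable hosts: 2


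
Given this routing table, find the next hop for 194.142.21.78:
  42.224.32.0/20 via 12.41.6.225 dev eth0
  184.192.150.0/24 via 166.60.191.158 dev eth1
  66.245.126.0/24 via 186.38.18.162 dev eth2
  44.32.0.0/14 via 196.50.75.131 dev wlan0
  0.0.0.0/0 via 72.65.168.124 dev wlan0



Longest prefix match for 194.142.21.78:
  /20 42.224.32.0: no
  /24 184.192.150.0: no
  /24 66.245.126.0: no
  /14 44.32.0.0: no
  /0 0.0.0.0: MATCH
Selected: next-hop 72.65.168.124 via wlan0 (matched /0)


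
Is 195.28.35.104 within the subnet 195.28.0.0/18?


Subnet network: 195.28.0.0
Test IP AND mask: 195.28.0.0
Yes, 195.28.35.104 is in 195.28.0.0/18


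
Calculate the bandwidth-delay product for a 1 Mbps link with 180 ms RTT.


BDP = bandwidth * RTT
= 1 Mbps * 180 ms
= 1 * 1e6 * 180 / 1000 bits
= 180000 bits
= 22500 bytes
= 21.9727 KB
BDP = 180000 bits (22500 bytes)


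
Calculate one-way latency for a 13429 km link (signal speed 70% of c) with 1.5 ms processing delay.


Speed = 0.7 * 3e5 km/s = 210000 km/s
Propagation delay = 13429 / 210000 = 0.0639 s = 63.9476 ms
Processing delay = 1.5 ms
Total one-way latency = 65.4476 ms


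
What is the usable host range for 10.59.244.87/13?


Network: 10.56.0.0
Broadcast: 10.63.255.255
First usable = network + 1
Last usable = broadcast - 1
Range: 10.56.0.1 to 10.63.255.254


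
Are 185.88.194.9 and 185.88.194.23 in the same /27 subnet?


Mask: 255.255.255.224
185.88.194.9 AND mask = 185.88.194.0
185.88.194.23 AND mask = 185.88.194.0
Yes, same subnet (185.88.194.0)


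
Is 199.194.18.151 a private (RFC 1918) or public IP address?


RFC 1918 private ranges:
  10.0.0.0/8 (10.0.0.0 - 10.255.255.255)
  172.16.0.0/12 (172.16.0.0 - 172.31.255.255)
  192.168.0.0/16 (192.168.0.0 - 192.168.255.255)
Public (not in any RFC 1918 range)


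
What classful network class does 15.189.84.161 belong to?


First octet: 15
Binary: 00001111
0xxxxxxx -> Class A (1-126)
Class A, default mask 255.0.0.0 (/8)


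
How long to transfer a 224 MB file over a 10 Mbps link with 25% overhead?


Effective throughput = 10 * (1 - 25/100) = 7.5 Mbps
File size in Mb = 224 * 8 = 1792 Mb
Time = 1792 / 7.5
Time = 238.9333 seconds


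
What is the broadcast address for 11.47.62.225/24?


Network: 11.47.62.0/24
Host bits = 8
Set all host bits to 1:
Broadcast: 11.47.62.255


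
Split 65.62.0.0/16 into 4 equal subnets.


New prefix = 16 + 2 = 18
Each subnet has 16384 addresses
  65.62.0.0/18
  65.62.64.0/18
  65.62.128.0/18
  65.62.192.0/18
Subnets: 65.62.0.0/18, 65.62.64.0/18, 65.62.128.0/18, 65.62.192.0/18


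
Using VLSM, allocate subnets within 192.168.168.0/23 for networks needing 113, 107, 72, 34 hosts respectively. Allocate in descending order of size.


113 hosts -> /25 (126 usable): 192.168.168.0/25
107 hosts -> /25 (126 usable): 192.168.168.128/25
72 hosts -> /25 (126 usable): 192.168.169.0/25
34 hosts -> /26 (62 usable): 192.168.169.128/26
Allocation: 192.168.168.0/25 (113 hosts, 126 usable); 192.168.168.128/25 (107 hosts, 126 usable); 192.168.169.0/25 (72 hosts, 126 usable); 192.168.169.128/26 (34 hosts, 62 usable)


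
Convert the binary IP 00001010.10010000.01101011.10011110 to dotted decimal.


00001010 = 10
10010000 = 144
01101011 = 107
10011110 = 158
IP: 10.144.107.158


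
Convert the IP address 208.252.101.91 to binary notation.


208 = 11010000
252 = 11111100
101 = 01100101
91 = 01011011
Binary: 11010000.11111100.01100101.01011011


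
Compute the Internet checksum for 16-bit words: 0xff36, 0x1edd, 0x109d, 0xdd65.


Sum all words (with carry folding):
+ 0xff36 = 0xff36
+ 0x1edd = 0x1e14
+ 0x109d = 0x2eb1
+ 0xdd65 = 0x0c17
One's complement: ~0x0c17
Checksum = 0xf3e8


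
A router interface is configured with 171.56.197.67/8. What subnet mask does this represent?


/8 means 8 network bits, 24 host bits
Binary: 11111111000000000000000000000000
Mask: 255.0.0.0


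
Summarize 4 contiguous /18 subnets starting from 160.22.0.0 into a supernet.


Original prefix: /18
Number of subnets: 4 = 2^2
New prefix = 18 - 2 = 16
Supernet: 160.22.0.0/16


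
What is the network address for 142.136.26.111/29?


IP:   10001110.10001000.00011010.01101111
Mask: 11111111.11111111.11111111.11111000
AND operation:
Net:  10001110.10001000.00011010.01101000
Network: 142.136.26.104/29


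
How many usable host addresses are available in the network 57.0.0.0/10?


Host bits = 32 - 10 = 22
Total addresses = 2^22 = 4194304
Usable = total - 2 (network and broadcast)
Usable hosts: 4194302


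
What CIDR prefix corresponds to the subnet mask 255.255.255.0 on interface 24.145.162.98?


Binary: 11111111.11111111.11111111.00000000
Count leading 1s
Prefix: /24


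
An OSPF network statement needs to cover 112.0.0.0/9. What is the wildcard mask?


Subnet mask: 255.128.0.0
Wildcard = 255.255.255.255 - subnet mask
255 - 255 = 0
255 - 128 = 127
255 - 0 = 255
255 - 0 = 255
Wildcard: 0.127.255.255


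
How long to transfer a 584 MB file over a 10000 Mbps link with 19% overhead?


Effective throughput = 10000 * (1 - 19/100) = 8100.0 Mbps
File size in Mb = 584 * 8 = 4672 Mb
Time = 4672 / 8100.0
Time = 0.5768 seconds


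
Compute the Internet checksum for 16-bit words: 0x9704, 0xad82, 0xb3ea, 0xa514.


Sum all words (with carry folding):
+ 0x9704 = 0x9704
+ 0xad82 = 0x4487
+ 0xb3ea = 0xf871
+ 0xa514 = 0x9d86
One's complement: ~0x9d86
Checksum = 0x6279


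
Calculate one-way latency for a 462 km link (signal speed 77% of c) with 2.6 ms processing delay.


Speed = 0.77 * 3e5 km/s = 231000 km/s
Propagation delay = 462 / 231000 = 0.002 s = 2 ms
Processing delay = 2.6 ms
Total one-way latency = 4.6 ms


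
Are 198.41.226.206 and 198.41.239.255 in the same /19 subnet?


Mask: 255.255.224.0
198.41.226.206 AND mask = 198.41.224.0
198.41.239.255 AND mask = 198.41.224.0
Yes, same subnet (198.41.224.0)


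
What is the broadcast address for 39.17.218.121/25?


Network: 39.17.218.0/25
Host bits = 7
Set all host bits to 1:
Broadcast: 39.17.218.127


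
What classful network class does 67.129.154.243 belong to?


First octet: 67
Binary: 01000011
0xxxxxxx -> Class A (1-126)
Class A, default mask 255.0.0.0 (/8)


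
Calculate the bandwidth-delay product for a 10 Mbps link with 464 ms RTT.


BDP = bandwidth * RTT
= 10 Mbps * 464 ms
= 10 * 1e6 * 464 / 1000 bits
= 4640000 bits
= 580000 bytes
= 566.4062 KB
BDP = 4640000 bits (580000 bytes)


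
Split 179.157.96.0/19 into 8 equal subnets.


New prefix = 19 + 3 = 22
Each subnet has 1024 addresses
  179.157.96.0/22
  179.157.100.0/22
  179.157.104.0/22
  179.157.108.0/22
  179.157.112.0/22
  179.157.116.0/22
  179.157.120.0/22
  179.157.124.0/22
Subnets: 179.157.96.0/22, 179.157.100.0/22, 179.157.104.0/22, 179.157.108.0/22, 179.157.112.0/22, 179.157.116.0/22, 179.157.120.0/22, 179.157.124.0/22


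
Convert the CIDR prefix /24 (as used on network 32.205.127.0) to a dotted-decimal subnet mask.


/24 means 24 network bits, 8 host bits
Binary: 11111111111111111111111100000000
Mask: 255.255.255.0


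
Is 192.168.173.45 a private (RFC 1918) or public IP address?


RFC 1918 private ranges:
  10.0.0.0/8 (10.0.0.0 - 10.255.255.255)
  172.16.0.0/12 (172.16.0.0 - 172.31.255.255)
  192.168.0.0/16 (192.168.0.0 - 192.168.255.255)
Private (in 192.168.0.0/16)


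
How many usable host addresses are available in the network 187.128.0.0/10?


Host bits = 32 - 10 = 22
Total addresses = 2^22 = 4194304
Usable = total - 2 (network and broadcast)
Usable hosts: 4194302


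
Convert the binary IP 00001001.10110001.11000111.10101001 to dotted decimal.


00001001 = 9
10110001 = 177
11000111 = 199
10101001 = 169
IP: 9.177.199.169


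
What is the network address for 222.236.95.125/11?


IP:   11011110.11101100.01011111.01111101
Mask: 11111111.11100000.00000000.00000000
AND operation:
Net:  11011110.11100000.00000000.00000000
Network: 222.224.0.0/11


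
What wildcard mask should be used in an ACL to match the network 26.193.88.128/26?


Subnet mask: 255.255.255.192
Wildcard = 255.255.255.255 - subnet mask
255 - 255 = 0
255 - 255 = 0
255 - 255 = 0
255 - 192 = 63
Wildcard: 0.0.0.63


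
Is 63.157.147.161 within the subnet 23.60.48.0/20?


Subnet network: 23.60.48.0
Test IP AND mask: 63.157.144.0
No, 63.157.147.161 is not in 23.60.48.0/20


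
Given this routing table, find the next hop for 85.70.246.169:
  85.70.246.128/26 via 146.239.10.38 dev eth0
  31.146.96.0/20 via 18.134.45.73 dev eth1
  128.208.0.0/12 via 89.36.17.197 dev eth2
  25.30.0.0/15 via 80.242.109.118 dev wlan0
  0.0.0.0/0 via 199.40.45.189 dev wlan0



Longest prefix match for 85.70.246.169:
  /26 85.70.246.128: MATCH
  /20 31.146.96.0: no
  /12 128.208.0.0: no
  /15 25.30.0.0: no
  /0 0.0.0.0: MATCH
Selected: next-hop 146.239.10.38 via eth0 (matched /26)


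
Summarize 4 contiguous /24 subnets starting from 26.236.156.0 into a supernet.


Original prefix: /24
Number of subnets: 4 = 2^2
New prefix = 24 - 2 = 22
Supernet: 26.236.156.0/22


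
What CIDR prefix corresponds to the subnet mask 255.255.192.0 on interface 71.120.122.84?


Binary: 11111111.11111111.11000000.00000000
Count leading 1s
Prefix: /18


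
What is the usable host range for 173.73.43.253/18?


Network: 173.73.0.0
Broadcast: 173.73.63.255
First usable = network + 1
Last usable = broadcast - 1
Range: 173.73.0.1 to 173.73.63.254


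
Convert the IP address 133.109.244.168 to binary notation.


133 = 10000101
109 = 01101101
244 = 11110100
168 = 10101000
Binary: 10000101.01101101.11110100.10101000


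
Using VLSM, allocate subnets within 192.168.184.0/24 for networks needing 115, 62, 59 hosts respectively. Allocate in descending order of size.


115 hosts -> /25 (126 usable): 192.168.184.0/25
62 hosts -> /26 (62 usable): 192.168.184.128/26
59 hosts -> /26 (62 usable): 192.168.184.192/26
Allocation: 192.168.184.0/25 (115 hosts, 126 usable); 192.168.184.128/26 (62 hosts, 62 usable); 192.168.184.192/26 (59 hosts, 62 usable)


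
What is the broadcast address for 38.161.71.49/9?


Network: 38.128.0.0/9
Host bits = 23
Set all host bits to 1:
Broadcast: 38.255.255.255
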